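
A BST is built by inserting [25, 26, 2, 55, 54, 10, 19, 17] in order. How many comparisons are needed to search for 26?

Search path for 26: 25 -> 26
Found: True
Comparisons: 2


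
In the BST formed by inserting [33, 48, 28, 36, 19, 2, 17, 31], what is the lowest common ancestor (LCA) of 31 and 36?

Tree insertion order: [33, 48, 28, 36, 19, 2, 17, 31]
Tree (level-order array): [33, 28, 48, 19, 31, 36, None, 2, None, None, None, None, None, None, 17]
In a BST, the LCA of p=31, q=36 is the first node v on the
root-to-leaf path with p <= v <= q (go left if both < v, right if both > v).
Walk from root:
  at 33: 31 <= 33 <= 36, this is the LCA
LCA = 33


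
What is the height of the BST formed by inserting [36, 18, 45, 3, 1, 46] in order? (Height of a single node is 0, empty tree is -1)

Insertion order: [36, 18, 45, 3, 1, 46]
Tree (level-order array): [36, 18, 45, 3, None, None, 46, 1]
Compute height bottom-up (empty subtree = -1):
  height(1) = 1 + max(-1, -1) = 0
  height(3) = 1 + max(0, -1) = 1
  height(18) = 1 + max(1, -1) = 2
  height(46) = 1 + max(-1, -1) = 0
  height(45) = 1 + max(-1, 0) = 1
  height(36) = 1 + max(2, 1) = 3
Height = 3


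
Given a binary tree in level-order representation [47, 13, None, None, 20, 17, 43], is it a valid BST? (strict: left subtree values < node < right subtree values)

Level-order array: [47, 13, None, None, 20, 17, 43]
Validate using subtree bounds (lo, hi): at each node, require lo < value < hi,
then recurse left with hi=value and right with lo=value.
Preorder trace (stopping at first violation):
  at node 47 with bounds (-inf, +inf): OK
  at node 13 with bounds (-inf, 47): OK
  at node 20 with bounds (13, 47): OK
  at node 17 with bounds (13, 20): OK
  at node 43 with bounds (20, 47): OK
No violation found at any node.
Result: Valid BST


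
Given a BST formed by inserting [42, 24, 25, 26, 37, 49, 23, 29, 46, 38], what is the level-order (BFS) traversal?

Tree insertion order: [42, 24, 25, 26, 37, 49, 23, 29, 46, 38]
Tree (level-order array): [42, 24, 49, 23, 25, 46, None, None, None, None, 26, None, None, None, 37, 29, 38]
BFS from the root, enqueuing left then right child of each popped node:
  queue [42] -> pop 42, enqueue [24, 49], visited so far: [42]
  queue [24, 49] -> pop 24, enqueue [23, 25], visited so far: [42, 24]
  queue [49, 23, 25] -> pop 49, enqueue [46], visited so far: [42, 24, 49]
  queue [23, 25, 46] -> pop 23, enqueue [none], visited so far: [42, 24, 49, 23]
  queue [25, 46] -> pop 25, enqueue [26], visited so far: [42, 24, 49, 23, 25]
  queue [46, 26] -> pop 46, enqueue [none], visited so far: [42, 24, 49, 23, 25, 46]
  queue [26] -> pop 26, enqueue [37], visited so far: [42, 24, 49, 23, 25, 46, 26]
  queue [37] -> pop 37, enqueue [29, 38], visited so far: [42, 24, 49, 23, 25, 46, 26, 37]
  queue [29, 38] -> pop 29, enqueue [none], visited so far: [42, 24, 49, 23, 25, 46, 26, 37, 29]
  queue [38] -> pop 38, enqueue [none], visited so far: [42, 24, 49, 23, 25, 46, 26, 37, 29, 38]
Result: [42, 24, 49, 23, 25, 46, 26, 37, 29, 38]


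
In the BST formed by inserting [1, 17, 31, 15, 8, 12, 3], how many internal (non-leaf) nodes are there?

Tree built from: [1, 17, 31, 15, 8, 12, 3]
Tree (level-order array): [1, None, 17, 15, 31, 8, None, None, None, 3, 12]
Rule: An internal node has at least one child.
Per-node child counts:
  node 1: 1 child(ren)
  node 17: 2 child(ren)
  node 15: 1 child(ren)
  node 8: 2 child(ren)
  node 3: 0 child(ren)
  node 12: 0 child(ren)
  node 31: 0 child(ren)
Matching nodes: [1, 17, 15, 8]
Count of internal (non-leaf) nodes: 4


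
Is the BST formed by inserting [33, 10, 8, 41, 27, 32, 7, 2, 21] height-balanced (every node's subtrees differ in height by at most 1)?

Tree (level-order array): [33, 10, 41, 8, 27, None, None, 7, None, 21, 32, 2]
Definition: a tree is height-balanced if, at every node, |h(left) - h(right)| <= 1 (empty subtree has height -1).
Bottom-up per-node check:
  node 2: h_left=-1, h_right=-1, diff=0 [OK], height=0
  node 7: h_left=0, h_right=-1, diff=1 [OK], height=1
  node 8: h_left=1, h_right=-1, diff=2 [FAIL (|1--1|=2 > 1)], height=2
  node 21: h_left=-1, h_right=-1, diff=0 [OK], height=0
  node 32: h_left=-1, h_right=-1, diff=0 [OK], height=0
  node 27: h_left=0, h_right=0, diff=0 [OK], height=1
  node 10: h_left=2, h_right=1, diff=1 [OK], height=3
  node 41: h_left=-1, h_right=-1, diff=0 [OK], height=0
  node 33: h_left=3, h_right=0, diff=3 [FAIL (|3-0|=3 > 1)], height=4
Node 8 violates the condition: |1 - -1| = 2 > 1.
Result: Not balanced


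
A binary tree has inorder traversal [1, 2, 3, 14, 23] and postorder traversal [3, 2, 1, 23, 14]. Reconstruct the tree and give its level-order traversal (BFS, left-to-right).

Inorder:   [1, 2, 3, 14, 23]
Postorder: [3, 2, 1, 23, 14]
Algorithm: postorder visits root last, so walk postorder right-to-left;
each value is the root of the current inorder slice — split it at that
value, recurse on the right subtree first, then the left.
Recursive splits:
  root=14; inorder splits into left=[1, 2, 3], right=[23]
  root=23; inorder splits into left=[], right=[]
  root=1; inorder splits into left=[], right=[2, 3]
  root=2; inorder splits into left=[], right=[3]
  root=3; inorder splits into left=[], right=[]
Reconstructed level-order: [14, 1, 23, 2, 3]


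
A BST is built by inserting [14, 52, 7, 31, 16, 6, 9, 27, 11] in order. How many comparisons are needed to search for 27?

Search path for 27: 14 -> 52 -> 31 -> 16 -> 27
Found: True
Comparisons: 5


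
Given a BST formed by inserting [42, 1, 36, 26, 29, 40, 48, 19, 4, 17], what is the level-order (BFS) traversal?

Tree insertion order: [42, 1, 36, 26, 29, 40, 48, 19, 4, 17]
Tree (level-order array): [42, 1, 48, None, 36, None, None, 26, 40, 19, 29, None, None, 4, None, None, None, None, 17]
BFS from the root, enqueuing left then right child of each popped node:
  queue [42] -> pop 42, enqueue [1, 48], visited so far: [42]
  queue [1, 48] -> pop 1, enqueue [36], visited so far: [42, 1]
  queue [48, 36] -> pop 48, enqueue [none], visited so far: [42, 1, 48]
  queue [36] -> pop 36, enqueue [26, 40], visited so far: [42, 1, 48, 36]
  queue [26, 40] -> pop 26, enqueue [19, 29], visited so far: [42, 1, 48, 36, 26]
  queue [40, 19, 29] -> pop 40, enqueue [none], visited so far: [42, 1, 48, 36, 26, 40]
  queue [19, 29] -> pop 19, enqueue [4], visited so far: [42, 1, 48, 36, 26, 40, 19]
  queue [29, 4] -> pop 29, enqueue [none], visited so far: [42, 1, 48, 36, 26, 40, 19, 29]
  queue [4] -> pop 4, enqueue [17], visited so far: [42, 1, 48, 36, 26, 40, 19, 29, 4]
  queue [17] -> pop 17, enqueue [none], visited so far: [42, 1, 48, 36, 26, 40, 19, 29, 4, 17]
Result: [42, 1, 48, 36, 26, 40, 19, 29, 4, 17]


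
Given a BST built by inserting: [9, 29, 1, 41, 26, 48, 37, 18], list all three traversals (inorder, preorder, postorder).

Tree insertion order: [9, 29, 1, 41, 26, 48, 37, 18]
Tree (level-order array): [9, 1, 29, None, None, 26, 41, 18, None, 37, 48]
Inorder (L, root, R): [1, 9, 18, 26, 29, 37, 41, 48]
Preorder (root, L, R): [9, 1, 29, 26, 18, 41, 37, 48]
Postorder (L, R, root): [1, 18, 26, 37, 48, 41, 29, 9]


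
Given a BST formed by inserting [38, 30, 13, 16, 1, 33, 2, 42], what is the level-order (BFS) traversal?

Tree insertion order: [38, 30, 13, 16, 1, 33, 2, 42]
Tree (level-order array): [38, 30, 42, 13, 33, None, None, 1, 16, None, None, None, 2]
BFS from the root, enqueuing left then right child of each popped node:
  queue [38] -> pop 38, enqueue [30, 42], visited so far: [38]
  queue [30, 42] -> pop 30, enqueue [13, 33], visited so far: [38, 30]
  queue [42, 13, 33] -> pop 42, enqueue [none], visited so far: [38, 30, 42]
  queue [13, 33] -> pop 13, enqueue [1, 16], visited so far: [38, 30, 42, 13]
  queue [33, 1, 16] -> pop 33, enqueue [none], visited so far: [38, 30, 42, 13, 33]
  queue [1, 16] -> pop 1, enqueue [2], visited so far: [38, 30, 42, 13, 33, 1]
  queue [16, 2] -> pop 16, enqueue [none], visited so far: [38, 30, 42, 13, 33, 1, 16]
  queue [2] -> pop 2, enqueue [none], visited so far: [38, 30, 42, 13, 33, 1, 16, 2]
Result: [38, 30, 42, 13, 33, 1, 16, 2]


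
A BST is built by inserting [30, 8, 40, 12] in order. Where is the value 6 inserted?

Starting tree (level order): [30, 8, 40, None, 12]
Insertion path: 30 -> 8
Result: insert 6 as left child of 8
Final tree (level order): [30, 8, 40, 6, 12]


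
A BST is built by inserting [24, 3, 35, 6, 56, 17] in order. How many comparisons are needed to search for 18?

Search path for 18: 24 -> 3 -> 6 -> 17
Found: False
Comparisons: 4


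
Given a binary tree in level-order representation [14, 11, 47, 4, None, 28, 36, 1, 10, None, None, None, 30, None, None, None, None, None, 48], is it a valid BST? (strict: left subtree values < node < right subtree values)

Level-order array: [14, 11, 47, 4, None, 28, 36, 1, 10, None, None, None, 30, None, None, None, None, None, 48]
Validate using subtree bounds (lo, hi): at each node, require lo < value < hi,
then recurse left with hi=value and right with lo=value.
Preorder trace (stopping at first violation):
  at node 14 with bounds (-inf, +inf): OK
  at node 11 with bounds (-inf, 14): OK
  at node 4 with bounds (-inf, 11): OK
  at node 1 with bounds (-inf, 4): OK
  at node 10 with bounds (4, 11): OK
  at node 47 with bounds (14, +inf): OK
  at node 28 with bounds (14, 47): OK
  at node 36 with bounds (47, +inf): VIOLATION
Node 36 violates its bound: not (47 < 36 < +inf).
Result: Not a valid BST


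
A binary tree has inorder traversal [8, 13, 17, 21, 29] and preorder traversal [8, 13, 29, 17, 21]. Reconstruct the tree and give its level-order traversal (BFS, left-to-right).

Inorder:  [8, 13, 17, 21, 29]
Preorder: [8, 13, 29, 17, 21]
Algorithm: preorder visits root first, so consume preorder in order;
for each root, split the current inorder slice at that value into
left-subtree inorder and right-subtree inorder, then recurse.
Recursive splits:
  root=8; inorder splits into left=[], right=[13, 17, 21, 29]
  root=13; inorder splits into left=[], right=[17, 21, 29]
  root=29; inorder splits into left=[17, 21], right=[]
  root=17; inorder splits into left=[], right=[21]
  root=21; inorder splits into left=[], right=[]
Reconstructed level-order: [8, 13, 29, 17, 21]


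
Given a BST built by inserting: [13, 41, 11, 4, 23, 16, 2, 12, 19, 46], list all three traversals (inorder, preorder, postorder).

Tree insertion order: [13, 41, 11, 4, 23, 16, 2, 12, 19, 46]
Tree (level-order array): [13, 11, 41, 4, 12, 23, 46, 2, None, None, None, 16, None, None, None, None, None, None, 19]
Inorder (L, root, R): [2, 4, 11, 12, 13, 16, 19, 23, 41, 46]
Preorder (root, L, R): [13, 11, 4, 2, 12, 41, 23, 16, 19, 46]
Postorder (L, R, root): [2, 4, 12, 11, 19, 16, 23, 46, 41, 13]


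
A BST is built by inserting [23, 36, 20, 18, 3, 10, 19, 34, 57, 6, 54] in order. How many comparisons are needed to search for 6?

Search path for 6: 23 -> 20 -> 18 -> 3 -> 10 -> 6
Found: True
Comparisons: 6


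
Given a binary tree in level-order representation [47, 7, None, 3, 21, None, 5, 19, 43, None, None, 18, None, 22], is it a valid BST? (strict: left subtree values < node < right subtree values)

Level-order array: [47, 7, None, 3, 21, None, 5, 19, 43, None, None, 18, None, 22]
Validate using subtree bounds (lo, hi): at each node, require lo < value < hi,
then recurse left with hi=value and right with lo=value.
Preorder trace (stopping at first violation):
  at node 47 with bounds (-inf, +inf): OK
  at node 7 with bounds (-inf, 47): OK
  at node 3 with bounds (-inf, 7): OK
  at node 5 with bounds (3, 7): OK
  at node 21 with bounds (7, 47): OK
  at node 19 with bounds (7, 21): OK
  at node 18 with bounds (7, 19): OK
  at node 43 with bounds (21, 47): OK
  at node 22 with bounds (21, 43): OK
No violation found at any node.
Result: Valid BST


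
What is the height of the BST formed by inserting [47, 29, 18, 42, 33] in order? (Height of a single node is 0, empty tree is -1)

Insertion order: [47, 29, 18, 42, 33]
Tree (level-order array): [47, 29, None, 18, 42, None, None, 33]
Compute height bottom-up (empty subtree = -1):
  height(18) = 1 + max(-1, -1) = 0
  height(33) = 1 + max(-1, -1) = 0
  height(42) = 1 + max(0, -1) = 1
  height(29) = 1 + max(0, 1) = 2
  height(47) = 1 + max(2, -1) = 3
Height = 3


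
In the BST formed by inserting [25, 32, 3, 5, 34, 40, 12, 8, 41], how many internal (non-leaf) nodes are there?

Tree built from: [25, 32, 3, 5, 34, 40, 12, 8, 41]
Tree (level-order array): [25, 3, 32, None, 5, None, 34, None, 12, None, 40, 8, None, None, 41]
Rule: An internal node has at least one child.
Per-node child counts:
  node 25: 2 child(ren)
  node 3: 1 child(ren)
  node 5: 1 child(ren)
  node 12: 1 child(ren)
  node 8: 0 child(ren)
  node 32: 1 child(ren)
  node 34: 1 child(ren)
  node 40: 1 child(ren)
  node 41: 0 child(ren)
Matching nodes: [25, 3, 5, 12, 32, 34, 40]
Count of internal (non-leaf) nodes: 7


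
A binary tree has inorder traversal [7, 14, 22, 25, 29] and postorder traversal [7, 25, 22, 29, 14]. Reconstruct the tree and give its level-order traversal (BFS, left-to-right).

Inorder:   [7, 14, 22, 25, 29]
Postorder: [7, 25, 22, 29, 14]
Algorithm: postorder visits root last, so walk postorder right-to-left;
each value is the root of the current inorder slice — split it at that
value, recurse on the right subtree first, then the left.
Recursive splits:
  root=14; inorder splits into left=[7], right=[22, 25, 29]
  root=29; inorder splits into left=[22, 25], right=[]
  root=22; inorder splits into left=[], right=[25]
  root=25; inorder splits into left=[], right=[]
  root=7; inorder splits into left=[], right=[]
Reconstructed level-order: [14, 7, 29, 22, 25]


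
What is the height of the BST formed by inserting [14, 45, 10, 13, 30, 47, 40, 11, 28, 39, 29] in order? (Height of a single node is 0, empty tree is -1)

Insertion order: [14, 45, 10, 13, 30, 47, 40, 11, 28, 39, 29]
Tree (level-order array): [14, 10, 45, None, 13, 30, 47, 11, None, 28, 40, None, None, None, None, None, 29, 39]
Compute height bottom-up (empty subtree = -1):
  height(11) = 1 + max(-1, -1) = 0
  height(13) = 1 + max(0, -1) = 1
  height(10) = 1 + max(-1, 1) = 2
  height(29) = 1 + max(-1, -1) = 0
  height(28) = 1 + max(-1, 0) = 1
  height(39) = 1 + max(-1, -1) = 0
  height(40) = 1 + max(0, -1) = 1
  height(30) = 1 + max(1, 1) = 2
  height(47) = 1 + max(-1, -1) = 0
  height(45) = 1 + max(2, 0) = 3
  height(14) = 1 + max(2, 3) = 4
Height = 4


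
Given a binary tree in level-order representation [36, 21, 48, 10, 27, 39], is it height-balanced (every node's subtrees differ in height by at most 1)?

Tree (level-order array): [36, 21, 48, 10, 27, 39]
Definition: a tree is height-balanced if, at every node, |h(left) - h(right)| <= 1 (empty subtree has height -1).
Bottom-up per-node check:
  node 10: h_left=-1, h_right=-1, diff=0 [OK], height=0
  node 27: h_left=-1, h_right=-1, diff=0 [OK], height=0
  node 21: h_left=0, h_right=0, diff=0 [OK], height=1
  node 39: h_left=-1, h_right=-1, diff=0 [OK], height=0
  node 48: h_left=0, h_right=-1, diff=1 [OK], height=1
  node 36: h_left=1, h_right=1, diff=0 [OK], height=2
All nodes satisfy the balance condition.
Result: Balanced


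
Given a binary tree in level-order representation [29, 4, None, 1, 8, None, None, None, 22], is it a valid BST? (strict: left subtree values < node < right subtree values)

Level-order array: [29, 4, None, 1, 8, None, None, None, 22]
Validate using subtree bounds (lo, hi): at each node, require lo < value < hi,
then recurse left with hi=value and right with lo=value.
Preorder trace (stopping at first violation):
  at node 29 with bounds (-inf, +inf): OK
  at node 4 with bounds (-inf, 29): OK
  at node 1 with bounds (-inf, 4): OK
  at node 8 with bounds (4, 29): OK
  at node 22 with bounds (8, 29): OK
No violation found at any node.
Result: Valid BST


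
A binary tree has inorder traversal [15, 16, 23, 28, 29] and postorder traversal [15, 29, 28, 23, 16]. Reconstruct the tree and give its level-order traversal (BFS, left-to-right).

Inorder:   [15, 16, 23, 28, 29]
Postorder: [15, 29, 28, 23, 16]
Algorithm: postorder visits root last, so walk postorder right-to-left;
each value is the root of the current inorder slice — split it at that
value, recurse on the right subtree first, then the left.
Recursive splits:
  root=16; inorder splits into left=[15], right=[23, 28, 29]
  root=23; inorder splits into left=[], right=[28, 29]
  root=28; inorder splits into left=[], right=[29]
  root=29; inorder splits into left=[], right=[]
  root=15; inorder splits into left=[], right=[]
Reconstructed level-order: [16, 15, 23, 28, 29]


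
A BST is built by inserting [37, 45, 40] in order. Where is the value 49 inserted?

Starting tree (level order): [37, None, 45, 40]
Insertion path: 37 -> 45
Result: insert 49 as right child of 45
Final tree (level order): [37, None, 45, 40, 49]


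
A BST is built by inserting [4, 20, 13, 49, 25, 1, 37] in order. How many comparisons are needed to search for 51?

Search path for 51: 4 -> 20 -> 49
Found: False
Comparisons: 3


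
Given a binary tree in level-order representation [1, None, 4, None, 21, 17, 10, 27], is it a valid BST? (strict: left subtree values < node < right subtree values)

Level-order array: [1, None, 4, None, 21, 17, 10, 27]
Validate using subtree bounds (lo, hi): at each node, require lo < value < hi,
then recurse left with hi=value and right with lo=value.
Preorder trace (stopping at first violation):
  at node 1 with bounds (-inf, +inf): OK
  at node 4 with bounds (1, +inf): OK
  at node 21 with bounds (4, +inf): OK
  at node 17 with bounds (4, 21): OK
  at node 27 with bounds (4, 17): VIOLATION
Node 27 violates its bound: not (4 < 27 < 17).
Result: Not a valid BST


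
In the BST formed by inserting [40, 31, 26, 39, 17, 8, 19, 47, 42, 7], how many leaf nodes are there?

Tree built from: [40, 31, 26, 39, 17, 8, 19, 47, 42, 7]
Tree (level-order array): [40, 31, 47, 26, 39, 42, None, 17, None, None, None, None, None, 8, 19, 7]
Rule: A leaf has 0 children.
Per-node child counts:
  node 40: 2 child(ren)
  node 31: 2 child(ren)
  node 26: 1 child(ren)
  node 17: 2 child(ren)
  node 8: 1 child(ren)
  node 7: 0 child(ren)
  node 19: 0 child(ren)
  node 39: 0 child(ren)
  node 47: 1 child(ren)
  node 42: 0 child(ren)
Matching nodes: [7, 19, 39, 42]
Count of leaf nodes: 4


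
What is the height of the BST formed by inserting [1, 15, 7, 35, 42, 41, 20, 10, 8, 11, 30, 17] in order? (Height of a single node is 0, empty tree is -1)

Insertion order: [1, 15, 7, 35, 42, 41, 20, 10, 8, 11, 30, 17]
Tree (level-order array): [1, None, 15, 7, 35, None, 10, 20, 42, 8, 11, 17, 30, 41]
Compute height bottom-up (empty subtree = -1):
  height(8) = 1 + max(-1, -1) = 0
  height(11) = 1 + max(-1, -1) = 0
  height(10) = 1 + max(0, 0) = 1
  height(7) = 1 + max(-1, 1) = 2
  height(17) = 1 + max(-1, -1) = 0
  height(30) = 1 + max(-1, -1) = 0
  height(20) = 1 + max(0, 0) = 1
  height(41) = 1 + max(-1, -1) = 0
  height(42) = 1 + max(0, -1) = 1
  height(35) = 1 + max(1, 1) = 2
  height(15) = 1 + max(2, 2) = 3
  height(1) = 1 + max(-1, 3) = 4
Height = 4


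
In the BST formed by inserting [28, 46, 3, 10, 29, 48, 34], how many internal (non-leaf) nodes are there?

Tree built from: [28, 46, 3, 10, 29, 48, 34]
Tree (level-order array): [28, 3, 46, None, 10, 29, 48, None, None, None, 34]
Rule: An internal node has at least one child.
Per-node child counts:
  node 28: 2 child(ren)
  node 3: 1 child(ren)
  node 10: 0 child(ren)
  node 46: 2 child(ren)
  node 29: 1 child(ren)
  node 34: 0 child(ren)
  node 48: 0 child(ren)
Matching nodes: [28, 3, 46, 29]
Count of internal (non-leaf) nodes: 4


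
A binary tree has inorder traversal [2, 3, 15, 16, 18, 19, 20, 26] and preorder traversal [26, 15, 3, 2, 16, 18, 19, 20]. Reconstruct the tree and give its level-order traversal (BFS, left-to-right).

Inorder:  [2, 3, 15, 16, 18, 19, 20, 26]
Preorder: [26, 15, 3, 2, 16, 18, 19, 20]
Algorithm: preorder visits root first, so consume preorder in order;
for each root, split the current inorder slice at that value into
left-subtree inorder and right-subtree inorder, then recurse.
Recursive splits:
  root=26; inorder splits into left=[2, 3, 15, 16, 18, 19, 20], right=[]
  root=15; inorder splits into left=[2, 3], right=[16, 18, 19, 20]
  root=3; inorder splits into left=[2], right=[]
  root=2; inorder splits into left=[], right=[]
  root=16; inorder splits into left=[], right=[18, 19, 20]
  root=18; inorder splits into left=[], right=[19, 20]
  root=19; inorder splits into left=[], right=[20]
  root=20; inorder splits into left=[], right=[]
Reconstructed level-order: [26, 15, 3, 16, 2, 18, 19, 20]


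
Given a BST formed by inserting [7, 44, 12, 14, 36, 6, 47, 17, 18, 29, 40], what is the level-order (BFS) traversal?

Tree insertion order: [7, 44, 12, 14, 36, 6, 47, 17, 18, 29, 40]
Tree (level-order array): [7, 6, 44, None, None, 12, 47, None, 14, None, None, None, 36, 17, 40, None, 18, None, None, None, 29]
BFS from the root, enqueuing left then right child of each popped node:
  queue [7] -> pop 7, enqueue [6, 44], visited so far: [7]
  queue [6, 44] -> pop 6, enqueue [none], visited so far: [7, 6]
  queue [44] -> pop 44, enqueue [12, 47], visited so far: [7, 6, 44]
  queue [12, 47] -> pop 12, enqueue [14], visited so far: [7, 6, 44, 12]
  queue [47, 14] -> pop 47, enqueue [none], visited so far: [7, 6, 44, 12, 47]
  queue [14] -> pop 14, enqueue [36], visited so far: [7, 6, 44, 12, 47, 14]
  queue [36] -> pop 36, enqueue [17, 40], visited so far: [7, 6, 44, 12, 47, 14, 36]
  queue [17, 40] -> pop 17, enqueue [18], visited so far: [7, 6, 44, 12, 47, 14, 36, 17]
  queue [40, 18] -> pop 40, enqueue [none], visited so far: [7, 6, 44, 12, 47, 14, 36, 17, 40]
  queue [18] -> pop 18, enqueue [29], visited so far: [7, 6, 44, 12, 47, 14, 36, 17, 40, 18]
  queue [29] -> pop 29, enqueue [none], visited so far: [7, 6, 44, 12, 47, 14, 36, 17, 40, 18, 29]
Result: [7, 6, 44, 12, 47, 14, 36, 17, 40, 18, 29]


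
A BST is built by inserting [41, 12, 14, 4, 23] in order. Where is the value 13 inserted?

Starting tree (level order): [41, 12, None, 4, 14, None, None, None, 23]
Insertion path: 41 -> 12 -> 14
Result: insert 13 as left child of 14
Final tree (level order): [41, 12, None, 4, 14, None, None, 13, 23]


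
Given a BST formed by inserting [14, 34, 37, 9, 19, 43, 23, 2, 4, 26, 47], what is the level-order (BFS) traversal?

Tree insertion order: [14, 34, 37, 9, 19, 43, 23, 2, 4, 26, 47]
Tree (level-order array): [14, 9, 34, 2, None, 19, 37, None, 4, None, 23, None, 43, None, None, None, 26, None, 47]
BFS from the root, enqueuing left then right child of each popped node:
  queue [14] -> pop 14, enqueue [9, 34], visited so far: [14]
  queue [9, 34] -> pop 9, enqueue [2], visited so far: [14, 9]
  queue [34, 2] -> pop 34, enqueue [19, 37], visited so far: [14, 9, 34]
  queue [2, 19, 37] -> pop 2, enqueue [4], visited so far: [14, 9, 34, 2]
  queue [19, 37, 4] -> pop 19, enqueue [23], visited so far: [14, 9, 34, 2, 19]
  queue [37, 4, 23] -> pop 37, enqueue [43], visited so far: [14, 9, 34, 2, 19, 37]
  queue [4, 23, 43] -> pop 4, enqueue [none], visited so far: [14, 9, 34, 2, 19, 37, 4]
  queue [23, 43] -> pop 23, enqueue [26], visited so far: [14, 9, 34, 2, 19, 37, 4, 23]
  queue [43, 26] -> pop 43, enqueue [47], visited so far: [14, 9, 34, 2, 19, 37, 4, 23, 43]
  queue [26, 47] -> pop 26, enqueue [none], visited so far: [14, 9, 34, 2, 19, 37, 4, 23, 43, 26]
  queue [47] -> pop 47, enqueue [none], visited so far: [14, 9, 34, 2, 19, 37, 4, 23, 43, 26, 47]
Result: [14, 9, 34, 2, 19, 37, 4, 23, 43, 26, 47]


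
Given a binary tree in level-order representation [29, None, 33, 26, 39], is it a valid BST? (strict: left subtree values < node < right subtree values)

Level-order array: [29, None, 33, 26, 39]
Validate using subtree bounds (lo, hi): at each node, require lo < value < hi,
then recurse left with hi=value and right with lo=value.
Preorder trace (stopping at first violation):
  at node 29 with bounds (-inf, +inf): OK
  at node 33 with bounds (29, +inf): OK
  at node 26 with bounds (29, 33): VIOLATION
Node 26 violates its bound: not (29 < 26 < 33).
Result: Not a valid BST


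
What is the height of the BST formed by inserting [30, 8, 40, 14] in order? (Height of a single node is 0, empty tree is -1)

Insertion order: [30, 8, 40, 14]
Tree (level-order array): [30, 8, 40, None, 14]
Compute height bottom-up (empty subtree = -1):
  height(14) = 1 + max(-1, -1) = 0
  height(8) = 1 + max(-1, 0) = 1
  height(40) = 1 + max(-1, -1) = 0
  height(30) = 1 + max(1, 0) = 2
Height = 2


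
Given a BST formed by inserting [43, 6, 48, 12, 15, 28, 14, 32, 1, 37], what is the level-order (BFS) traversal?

Tree insertion order: [43, 6, 48, 12, 15, 28, 14, 32, 1, 37]
Tree (level-order array): [43, 6, 48, 1, 12, None, None, None, None, None, 15, 14, 28, None, None, None, 32, None, 37]
BFS from the root, enqueuing left then right child of each popped node:
  queue [43] -> pop 43, enqueue [6, 48], visited so far: [43]
  queue [6, 48] -> pop 6, enqueue [1, 12], visited so far: [43, 6]
  queue [48, 1, 12] -> pop 48, enqueue [none], visited so far: [43, 6, 48]
  queue [1, 12] -> pop 1, enqueue [none], visited so far: [43, 6, 48, 1]
  queue [12] -> pop 12, enqueue [15], visited so far: [43, 6, 48, 1, 12]
  queue [15] -> pop 15, enqueue [14, 28], visited so far: [43, 6, 48, 1, 12, 15]
  queue [14, 28] -> pop 14, enqueue [none], visited so far: [43, 6, 48, 1, 12, 15, 14]
  queue [28] -> pop 28, enqueue [32], visited so far: [43, 6, 48, 1, 12, 15, 14, 28]
  queue [32] -> pop 32, enqueue [37], visited so far: [43, 6, 48, 1, 12, 15, 14, 28, 32]
  queue [37] -> pop 37, enqueue [none], visited so far: [43, 6, 48, 1, 12, 15, 14, 28, 32, 37]
Result: [43, 6, 48, 1, 12, 15, 14, 28, 32, 37]


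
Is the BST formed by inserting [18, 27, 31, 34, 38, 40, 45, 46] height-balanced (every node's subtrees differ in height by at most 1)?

Tree (level-order array): [18, None, 27, None, 31, None, 34, None, 38, None, 40, None, 45, None, 46]
Definition: a tree is height-balanced if, at every node, |h(left) - h(right)| <= 1 (empty subtree has height -1).
Bottom-up per-node check:
  node 46: h_left=-1, h_right=-1, diff=0 [OK], height=0
  node 45: h_left=-1, h_right=0, diff=1 [OK], height=1
  node 40: h_left=-1, h_right=1, diff=2 [FAIL (|-1-1|=2 > 1)], height=2
  node 38: h_left=-1, h_right=2, diff=3 [FAIL (|-1-2|=3 > 1)], height=3
  node 34: h_left=-1, h_right=3, diff=4 [FAIL (|-1-3|=4 > 1)], height=4
  node 31: h_left=-1, h_right=4, diff=5 [FAIL (|-1-4|=5 > 1)], height=5
  node 27: h_left=-1, h_right=5, diff=6 [FAIL (|-1-5|=6 > 1)], height=6
  node 18: h_left=-1, h_right=6, diff=7 [FAIL (|-1-6|=7 > 1)], height=7
Node 40 violates the condition: |-1 - 1| = 2 > 1.
Result: Not balanced


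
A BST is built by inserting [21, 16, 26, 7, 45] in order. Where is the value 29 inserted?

Starting tree (level order): [21, 16, 26, 7, None, None, 45]
Insertion path: 21 -> 26 -> 45
Result: insert 29 as left child of 45
Final tree (level order): [21, 16, 26, 7, None, None, 45, None, None, 29]


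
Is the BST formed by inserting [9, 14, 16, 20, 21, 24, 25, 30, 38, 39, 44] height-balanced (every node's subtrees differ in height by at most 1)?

Tree (level-order array): [9, None, 14, None, 16, None, 20, None, 21, None, 24, None, 25, None, 30, None, 38, None, 39, None, 44]
Definition: a tree is height-balanced if, at every node, |h(left) - h(right)| <= 1 (empty subtree has height -1).
Bottom-up per-node check:
  node 44: h_left=-1, h_right=-1, diff=0 [OK], height=0
  node 39: h_left=-1, h_right=0, diff=1 [OK], height=1
  node 38: h_left=-1, h_right=1, diff=2 [FAIL (|-1-1|=2 > 1)], height=2
  node 30: h_left=-1, h_right=2, diff=3 [FAIL (|-1-2|=3 > 1)], height=3
  node 25: h_left=-1, h_right=3, diff=4 [FAIL (|-1-3|=4 > 1)], height=4
  node 24: h_left=-1, h_right=4, diff=5 [FAIL (|-1-4|=5 > 1)], height=5
  node 21: h_left=-1, h_right=5, diff=6 [FAIL (|-1-5|=6 > 1)], height=6
  node 20: h_left=-1, h_right=6, diff=7 [FAIL (|-1-6|=7 > 1)], height=7
  node 16: h_left=-1, h_right=7, diff=8 [FAIL (|-1-7|=8 > 1)], height=8
  node 14: h_left=-1, h_right=8, diff=9 [FAIL (|-1-8|=9 > 1)], height=9
  node 9: h_left=-1, h_right=9, diff=10 [FAIL (|-1-9|=10 > 1)], height=10
Node 38 violates the condition: |-1 - 1| = 2 > 1.
Result: Not balanced


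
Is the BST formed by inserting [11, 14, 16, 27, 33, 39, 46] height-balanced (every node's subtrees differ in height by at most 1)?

Tree (level-order array): [11, None, 14, None, 16, None, 27, None, 33, None, 39, None, 46]
Definition: a tree is height-balanced if, at every node, |h(left) - h(right)| <= 1 (empty subtree has height -1).
Bottom-up per-node check:
  node 46: h_left=-1, h_right=-1, diff=0 [OK], height=0
  node 39: h_left=-1, h_right=0, diff=1 [OK], height=1
  node 33: h_left=-1, h_right=1, diff=2 [FAIL (|-1-1|=2 > 1)], height=2
  node 27: h_left=-1, h_right=2, diff=3 [FAIL (|-1-2|=3 > 1)], height=3
  node 16: h_left=-1, h_right=3, diff=4 [FAIL (|-1-3|=4 > 1)], height=4
  node 14: h_left=-1, h_right=4, diff=5 [FAIL (|-1-4|=5 > 1)], height=5
  node 11: h_left=-1, h_right=5, diff=6 [FAIL (|-1-5|=6 > 1)], height=6
Node 33 violates the condition: |-1 - 1| = 2 > 1.
Result: Not balanced


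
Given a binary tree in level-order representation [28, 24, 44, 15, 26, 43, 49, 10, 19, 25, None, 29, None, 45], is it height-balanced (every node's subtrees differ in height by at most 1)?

Tree (level-order array): [28, 24, 44, 15, 26, 43, 49, 10, 19, 25, None, 29, None, 45]
Definition: a tree is height-balanced if, at every node, |h(left) - h(right)| <= 1 (empty subtree has height -1).
Bottom-up per-node check:
  node 10: h_left=-1, h_right=-1, diff=0 [OK], height=0
  node 19: h_left=-1, h_right=-1, diff=0 [OK], height=0
  node 15: h_left=0, h_right=0, diff=0 [OK], height=1
  node 25: h_left=-1, h_right=-1, diff=0 [OK], height=0
  node 26: h_left=0, h_right=-1, diff=1 [OK], height=1
  node 24: h_left=1, h_right=1, diff=0 [OK], height=2
  node 29: h_left=-1, h_right=-1, diff=0 [OK], height=0
  node 43: h_left=0, h_right=-1, diff=1 [OK], height=1
  node 45: h_left=-1, h_right=-1, diff=0 [OK], height=0
  node 49: h_left=0, h_right=-1, diff=1 [OK], height=1
  node 44: h_left=1, h_right=1, diff=0 [OK], height=2
  node 28: h_left=2, h_right=2, diff=0 [OK], height=3
All nodes satisfy the balance condition.
Result: Balanced


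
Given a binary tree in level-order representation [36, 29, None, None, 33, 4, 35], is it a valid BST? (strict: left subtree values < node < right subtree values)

Level-order array: [36, 29, None, None, 33, 4, 35]
Validate using subtree bounds (lo, hi): at each node, require lo < value < hi,
then recurse left with hi=value and right with lo=value.
Preorder trace (stopping at first violation):
  at node 36 with bounds (-inf, +inf): OK
  at node 29 with bounds (-inf, 36): OK
  at node 33 with bounds (29, 36): OK
  at node 4 with bounds (29, 33): VIOLATION
Node 4 violates its bound: not (29 < 4 < 33).
Result: Not a valid BST


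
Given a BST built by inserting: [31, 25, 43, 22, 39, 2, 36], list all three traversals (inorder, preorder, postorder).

Tree insertion order: [31, 25, 43, 22, 39, 2, 36]
Tree (level-order array): [31, 25, 43, 22, None, 39, None, 2, None, 36]
Inorder (L, root, R): [2, 22, 25, 31, 36, 39, 43]
Preorder (root, L, R): [31, 25, 22, 2, 43, 39, 36]
Postorder (L, R, root): [2, 22, 25, 36, 39, 43, 31]


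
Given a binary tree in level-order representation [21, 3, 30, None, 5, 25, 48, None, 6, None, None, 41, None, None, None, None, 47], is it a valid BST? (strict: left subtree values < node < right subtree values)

Level-order array: [21, 3, 30, None, 5, 25, 48, None, 6, None, None, 41, None, None, None, None, 47]
Validate using subtree bounds (lo, hi): at each node, require lo < value < hi,
then recurse left with hi=value and right with lo=value.
Preorder trace (stopping at first violation):
  at node 21 with bounds (-inf, +inf): OK
  at node 3 with bounds (-inf, 21): OK
  at node 5 with bounds (3, 21): OK
  at node 6 with bounds (5, 21): OK
  at node 30 with bounds (21, +inf): OK
  at node 25 with bounds (21, 30): OK
  at node 48 with bounds (30, +inf): OK
  at node 41 with bounds (30, 48): OK
  at node 47 with bounds (41, 48): OK
No violation found at any node.
Result: Valid BST


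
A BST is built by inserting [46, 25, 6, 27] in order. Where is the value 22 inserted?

Starting tree (level order): [46, 25, None, 6, 27]
Insertion path: 46 -> 25 -> 6
Result: insert 22 as right child of 6
Final tree (level order): [46, 25, None, 6, 27, None, 22]


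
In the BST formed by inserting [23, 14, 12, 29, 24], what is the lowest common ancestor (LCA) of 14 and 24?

Tree insertion order: [23, 14, 12, 29, 24]
Tree (level-order array): [23, 14, 29, 12, None, 24]
In a BST, the LCA of p=14, q=24 is the first node v on the
root-to-leaf path with p <= v <= q (go left if both < v, right if both > v).
Walk from root:
  at 23: 14 <= 23 <= 24, this is the LCA
LCA = 23


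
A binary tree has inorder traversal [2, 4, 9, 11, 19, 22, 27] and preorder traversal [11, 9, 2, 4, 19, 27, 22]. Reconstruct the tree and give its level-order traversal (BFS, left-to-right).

Inorder:  [2, 4, 9, 11, 19, 22, 27]
Preorder: [11, 9, 2, 4, 19, 27, 22]
Algorithm: preorder visits root first, so consume preorder in order;
for each root, split the current inorder slice at that value into
left-subtree inorder and right-subtree inorder, then recurse.
Recursive splits:
  root=11; inorder splits into left=[2, 4, 9], right=[19, 22, 27]
  root=9; inorder splits into left=[2, 4], right=[]
  root=2; inorder splits into left=[], right=[4]
  root=4; inorder splits into left=[], right=[]
  root=19; inorder splits into left=[], right=[22, 27]
  root=27; inorder splits into left=[22], right=[]
  root=22; inorder splits into left=[], right=[]
Reconstructed level-order: [11, 9, 19, 2, 27, 4, 22]


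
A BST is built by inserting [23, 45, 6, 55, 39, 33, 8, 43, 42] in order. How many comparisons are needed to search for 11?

Search path for 11: 23 -> 6 -> 8
Found: False
Comparisons: 3


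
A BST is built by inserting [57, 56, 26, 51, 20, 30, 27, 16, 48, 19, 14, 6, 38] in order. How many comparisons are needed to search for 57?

Search path for 57: 57
Found: True
Comparisons: 1


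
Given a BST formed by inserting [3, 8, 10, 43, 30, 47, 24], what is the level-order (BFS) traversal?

Tree insertion order: [3, 8, 10, 43, 30, 47, 24]
Tree (level-order array): [3, None, 8, None, 10, None, 43, 30, 47, 24]
BFS from the root, enqueuing left then right child of each popped node:
  queue [3] -> pop 3, enqueue [8], visited so far: [3]
  queue [8] -> pop 8, enqueue [10], visited so far: [3, 8]
  queue [10] -> pop 10, enqueue [43], visited so far: [3, 8, 10]
  queue [43] -> pop 43, enqueue [30, 47], visited so far: [3, 8, 10, 43]
  queue [30, 47] -> pop 30, enqueue [24], visited so far: [3, 8, 10, 43, 30]
  queue [47, 24] -> pop 47, enqueue [none], visited so far: [3, 8, 10, 43, 30, 47]
  queue [24] -> pop 24, enqueue [none], visited so far: [3, 8, 10, 43, 30, 47, 24]
Result: [3, 8, 10, 43, 30, 47, 24]


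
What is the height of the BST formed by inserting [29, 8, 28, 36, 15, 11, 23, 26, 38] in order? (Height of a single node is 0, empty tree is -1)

Insertion order: [29, 8, 28, 36, 15, 11, 23, 26, 38]
Tree (level-order array): [29, 8, 36, None, 28, None, 38, 15, None, None, None, 11, 23, None, None, None, 26]
Compute height bottom-up (empty subtree = -1):
  height(11) = 1 + max(-1, -1) = 0
  height(26) = 1 + max(-1, -1) = 0
  height(23) = 1 + max(-1, 0) = 1
  height(15) = 1 + max(0, 1) = 2
  height(28) = 1 + max(2, -1) = 3
  height(8) = 1 + max(-1, 3) = 4
  height(38) = 1 + max(-1, -1) = 0
  height(36) = 1 + max(-1, 0) = 1
  height(29) = 1 + max(4, 1) = 5
Height = 5


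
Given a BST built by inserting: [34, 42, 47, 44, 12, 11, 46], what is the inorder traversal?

Tree insertion order: [34, 42, 47, 44, 12, 11, 46]
Tree (level-order array): [34, 12, 42, 11, None, None, 47, None, None, 44, None, None, 46]
Inorder traversal: [11, 12, 34, 42, 44, 46, 47]


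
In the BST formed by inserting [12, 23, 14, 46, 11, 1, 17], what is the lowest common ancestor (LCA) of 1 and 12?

Tree insertion order: [12, 23, 14, 46, 11, 1, 17]
Tree (level-order array): [12, 11, 23, 1, None, 14, 46, None, None, None, 17]
In a BST, the LCA of p=1, q=12 is the first node v on the
root-to-leaf path with p <= v <= q (go left if both < v, right if both > v).
Walk from root:
  at 12: 1 <= 12 <= 12, this is the LCA
LCA = 12


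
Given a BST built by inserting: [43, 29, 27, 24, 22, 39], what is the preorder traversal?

Tree insertion order: [43, 29, 27, 24, 22, 39]
Tree (level-order array): [43, 29, None, 27, 39, 24, None, None, None, 22]
Preorder traversal: [43, 29, 27, 24, 22, 39]


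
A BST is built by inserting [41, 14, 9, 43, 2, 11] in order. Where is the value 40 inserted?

Starting tree (level order): [41, 14, 43, 9, None, None, None, 2, 11]
Insertion path: 41 -> 14
Result: insert 40 as right child of 14
Final tree (level order): [41, 14, 43, 9, 40, None, None, 2, 11]


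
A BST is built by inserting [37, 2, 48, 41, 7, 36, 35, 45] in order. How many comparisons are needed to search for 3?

Search path for 3: 37 -> 2 -> 7
Found: False
Comparisons: 3


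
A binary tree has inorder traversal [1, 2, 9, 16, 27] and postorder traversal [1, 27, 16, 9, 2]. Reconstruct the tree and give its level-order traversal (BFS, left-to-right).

Inorder:   [1, 2, 9, 16, 27]
Postorder: [1, 27, 16, 9, 2]
Algorithm: postorder visits root last, so walk postorder right-to-left;
each value is the root of the current inorder slice — split it at that
value, recurse on the right subtree first, then the left.
Recursive splits:
  root=2; inorder splits into left=[1], right=[9, 16, 27]
  root=9; inorder splits into left=[], right=[16, 27]
  root=16; inorder splits into left=[], right=[27]
  root=27; inorder splits into left=[], right=[]
  root=1; inorder splits into left=[], right=[]
Reconstructed level-order: [2, 1, 9, 16, 27]


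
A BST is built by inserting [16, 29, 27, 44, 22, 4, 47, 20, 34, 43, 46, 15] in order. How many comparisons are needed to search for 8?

Search path for 8: 16 -> 4 -> 15
Found: False
Comparisons: 3


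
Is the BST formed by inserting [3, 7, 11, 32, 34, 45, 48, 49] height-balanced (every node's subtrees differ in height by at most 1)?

Tree (level-order array): [3, None, 7, None, 11, None, 32, None, 34, None, 45, None, 48, None, 49]
Definition: a tree is height-balanced if, at every node, |h(left) - h(right)| <= 1 (empty subtree has height -1).
Bottom-up per-node check:
  node 49: h_left=-1, h_right=-1, diff=0 [OK], height=0
  node 48: h_left=-1, h_right=0, diff=1 [OK], height=1
  node 45: h_left=-1, h_right=1, diff=2 [FAIL (|-1-1|=2 > 1)], height=2
  node 34: h_left=-1, h_right=2, diff=3 [FAIL (|-1-2|=3 > 1)], height=3
  node 32: h_left=-1, h_right=3, diff=4 [FAIL (|-1-3|=4 > 1)], height=4
  node 11: h_left=-1, h_right=4, diff=5 [FAIL (|-1-4|=5 > 1)], height=5
  node 7: h_left=-1, h_right=5, diff=6 [FAIL (|-1-5|=6 > 1)], height=6
  node 3: h_left=-1, h_right=6, diff=7 [FAIL (|-1-6|=7 > 1)], height=7
Node 45 violates the condition: |-1 - 1| = 2 > 1.
Result: Not balanced


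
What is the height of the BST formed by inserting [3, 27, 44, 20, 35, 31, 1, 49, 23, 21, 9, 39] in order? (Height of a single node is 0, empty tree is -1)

Insertion order: [3, 27, 44, 20, 35, 31, 1, 49, 23, 21, 9, 39]
Tree (level-order array): [3, 1, 27, None, None, 20, 44, 9, 23, 35, 49, None, None, 21, None, 31, 39]
Compute height bottom-up (empty subtree = -1):
  height(1) = 1 + max(-1, -1) = 0
  height(9) = 1 + max(-1, -1) = 0
  height(21) = 1 + max(-1, -1) = 0
  height(23) = 1 + max(0, -1) = 1
  height(20) = 1 + max(0, 1) = 2
  height(31) = 1 + max(-1, -1) = 0
  height(39) = 1 + max(-1, -1) = 0
  height(35) = 1 + max(0, 0) = 1
  height(49) = 1 + max(-1, -1) = 0
  height(44) = 1 + max(1, 0) = 2
  height(27) = 1 + max(2, 2) = 3
  height(3) = 1 + max(0, 3) = 4
Height = 4


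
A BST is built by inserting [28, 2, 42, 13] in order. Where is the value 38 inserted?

Starting tree (level order): [28, 2, 42, None, 13]
Insertion path: 28 -> 42
Result: insert 38 as left child of 42
Final tree (level order): [28, 2, 42, None, 13, 38]
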